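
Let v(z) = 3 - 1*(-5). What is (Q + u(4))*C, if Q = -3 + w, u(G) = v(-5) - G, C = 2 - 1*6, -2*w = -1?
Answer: -6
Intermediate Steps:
w = 1/2 (w = -1/2*(-1) = 1/2 ≈ 0.50000)
v(z) = 8 (v(z) = 3 + 5 = 8)
C = -4 (C = 2 - 6 = -4)
u(G) = 8 - G
Q = -5/2 (Q = -3 + 1/2 = -5/2 ≈ -2.5000)
(Q + u(4))*C = (-5/2 + (8 - 1*4))*(-4) = (-5/2 + (8 - 4))*(-4) = (-5/2 + 4)*(-4) = (3/2)*(-4) = -6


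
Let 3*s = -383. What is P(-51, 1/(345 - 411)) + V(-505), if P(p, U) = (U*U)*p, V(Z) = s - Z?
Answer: 547871/1452 ≈ 377.32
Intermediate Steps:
s = -383/3 (s = (⅓)*(-383) = -383/3 ≈ -127.67)
V(Z) = -383/3 - Z
P(p, U) = p*U² (P(p, U) = U²*p = p*U²)
P(-51, 1/(345 - 411)) + V(-505) = -51/(345 - 411)² + (-383/3 - 1*(-505)) = -51*(1/(-66))² + (-383/3 + 505) = -51*(-1/66)² + 1132/3 = -51*1/4356 + 1132/3 = -17/1452 + 1132/3 = 547871/1452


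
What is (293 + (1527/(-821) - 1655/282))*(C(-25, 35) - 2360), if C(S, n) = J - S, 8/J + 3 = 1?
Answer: -154482943603/231522 ≈ -6.6725e+5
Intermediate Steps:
J = -4 (J = 8/(-3 + 1) = 8/(-2) = 8*(-½) = -4)
C(S, n) = -4 - S
(293 + (1527/(-821) - 1655/282))*(C(-25, 35) - 2360) = (293 + (1527/(-821) - 1655/282))*((-4 - 1*(-25)) - 2360) = (293 + (1527*(-1/821) - 1655*1/282))*((-4 + 25) - 2360) = (293 + (-1527/821 - 1655/282))*(21 - 2360) = (293 - 1789369/231522)*(-2339) = (66046577/231522)*(-2339) = -154482943603/231522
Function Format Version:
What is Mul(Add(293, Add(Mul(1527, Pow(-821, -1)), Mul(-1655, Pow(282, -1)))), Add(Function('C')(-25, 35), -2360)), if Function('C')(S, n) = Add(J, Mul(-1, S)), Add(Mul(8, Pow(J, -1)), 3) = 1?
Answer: Rational(-154482943603, 231522) ≈ -6.6725e+5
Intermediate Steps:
J = -4 (J = Mul(8, Pow(Add(-3, 1), -1)) = Mul(8, Pow(-2, -1)) = Mul(8, Rational(-1, 2)) = -4)
Function('C')(S, n) = Add(-4, Mul(-1, S))
Mul(Add(293, Add(Mul(1527, Pow(-821, -1)), Mul(-1655, Pow(282, -1)))), Add(Function('C')(-25, 35), -2360)) = Mul(Add(293, Add(Mul(1527, Pow(-821, -1)), Mul(-1655, Pow(282, -1)))), Add(Add(-4, Mul(-1, -25)), -2360)) = Mul(Add(293, Add(Mul(1527, Rational(-1, 821)), Mul(-1655, Rational(1, 282)))), Add(Add(-4, 25), -2360)) = Mul(Add(293, Add(Rational(-1527, 821), Rational(-1655, 282))), Add(21, -2360)) = Mul(Add(293, Rational(-1789369, 231522)), -2339) = Mul(Rational(66046577, 231522), -2339) = Rational(-154482943603, 231522)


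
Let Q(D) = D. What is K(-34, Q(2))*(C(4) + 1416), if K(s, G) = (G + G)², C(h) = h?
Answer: 22720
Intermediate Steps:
K(s, G) = 4*G² (K(s, G) = (2*G)² = 4*G²)
K(-34, Q(2))*(C(4) + 1416) = (4*2²)*(4 + 1416) = (4*4)*1420 = 16*1420 = 22720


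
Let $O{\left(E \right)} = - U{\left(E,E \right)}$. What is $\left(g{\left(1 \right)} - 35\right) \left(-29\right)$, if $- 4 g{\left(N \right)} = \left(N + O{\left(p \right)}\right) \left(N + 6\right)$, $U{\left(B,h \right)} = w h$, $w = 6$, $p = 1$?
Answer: $\frac{3045}{4} \approx 761.25$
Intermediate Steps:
$U{\left(B,h \right)} = 6 h$
$O{\left(E \right)} = - 6 E$
$g{\left(N \right)} = - \frac{\left(-6 + N\right) \left(6 + N\right)}{4}$ ($g{\left(N \right)} = - \frac{\left(N - 6\right) \left(N + 6\right)}{4} = - \frac{\left(N - 6\right) \left(6 + N\right)}{4} = - \frac{\left(-6 + N\right) \left(6 + N\right)}{4}$)
$\left(g{\left(1 \right)} - 35\right) \left(-29\right) = \left(\left(9 - \frac{1^{2}}{4}\right) - 35\right) \left(-29\right) = \left(\left(9 - \frac{1}{4}\right) - 35\right) \left(-29\right) = \left(\frac{35}{4} - 35\right) \left(-29\right) = \left(- \frac{105}{4}\right) \left(-29\right) = \frac{3045}{4}$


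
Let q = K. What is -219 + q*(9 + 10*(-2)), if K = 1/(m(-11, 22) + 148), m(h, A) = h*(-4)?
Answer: -42059/192 ≈ -219.06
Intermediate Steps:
m(h, A) = -4*h
K = 1/192 (K = 1/(-4*(-11) + 148) = 1/(44 + 148) = 1/192 ≈ 0.0052083)
q = 1/192 ≈ 0.0052083
-219 + q*(9 + 10*(-2)) = -219 + (9 + 10*(-2))/192 = -219 + (9 - 20)/192 = -219 + (1/192)*(-11) = -219 - 11/192 = -42059/192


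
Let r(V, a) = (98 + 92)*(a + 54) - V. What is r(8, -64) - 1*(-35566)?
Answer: 33658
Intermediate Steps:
r(V, a) = 10260 - V + 190*a (r(V, a) = 190*(54 + a) - V = (10260 + 190*a) - V = 10260 - V + 190*a)
r(8, -64) - 1*(-35566) = (10260 - 1*8 + 190*(-64)) - 1*(-35566) = (10260 - 8 - 12160) + 35566 = -1908 + 35566 = 33658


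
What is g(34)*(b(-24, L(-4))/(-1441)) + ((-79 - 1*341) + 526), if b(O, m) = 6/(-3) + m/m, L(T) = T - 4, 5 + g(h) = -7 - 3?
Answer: 152731/1441 ≈ 105.99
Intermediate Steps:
g(h) = -15 (g(h) = -5 + (-7 - 3) = -5 - 10 = -15)
L(T) = -4 + T
b(O, m) = -1 (b(O, m) = 6*(-⅓) + 1 = -2 + 1 = -1)
g(34)*(b(-24, L(-4))/(-1441)) + ((-79 - 1*341) + 526) = -(-15)/(-1441) + ((-79 - 1*341) + 526) = -(-15)*(-1)/1441 + ((-79 - 341) + 526) = -15*1/1441 + (-420 + 526) = -15/1441 + 106 = 152731/1441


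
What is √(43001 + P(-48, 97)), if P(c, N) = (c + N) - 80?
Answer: √42970 ≈ 207.29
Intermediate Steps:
P(c, N) = -80 + N + c (P(c, N) = (N + c) - 80 = -80 + N + c)
√(43001 + P(-48, 97)) = √(43001 + (-80 + 97 - 48)) = √(43001 - 31) = √42970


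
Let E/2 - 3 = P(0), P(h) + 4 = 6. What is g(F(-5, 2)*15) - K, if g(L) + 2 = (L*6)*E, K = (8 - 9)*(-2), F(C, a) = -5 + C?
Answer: -9004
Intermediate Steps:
P(h) = 2 (P(h) = -4 + 6 = 2)
E = 10 (E = 6 + 2*2 = 6 + 4 = 10)
K = 2 (K = -1*(-2) = 2)
g(L) = -2 + 60*L (g(L) = -2 + (L*6)*10 = -2 + (6*L)*10 = -2 + 60*L)
g(F(-5, 2)*15) - K = (-2 + 60*((-5 - 5)*15)) - 1*2 = (-2 + 60*(-10*15)) - 2 = (-2 + 60*(-150)) - 2 = (-2 - 9000) - 2 = -9002 - 2 = -9004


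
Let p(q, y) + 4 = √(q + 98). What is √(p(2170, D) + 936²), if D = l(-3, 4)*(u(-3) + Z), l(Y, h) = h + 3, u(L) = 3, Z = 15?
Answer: √(876092 + 18*√7) ≈ 936.02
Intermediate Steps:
l(Y, h) = 3 + h
D = 126 (D = (3 + 4)*(3 + 15) = 7*18 = 126)
p(q, y) = -4 + √(98 + q) (p(q, y) = -4 + √(q + 98) = -4 + √(98 + q))
√(p(2170, D) + 936²) = √((-4 + √(98 + 2170)) + 936²) = √((-4 + √2268) + 876096) = √((-4 + 18*√7) + 876096) = √(876092 + 18*√7)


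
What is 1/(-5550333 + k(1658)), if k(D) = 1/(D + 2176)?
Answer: -3834/21279976721 ≈ -1.8017e-7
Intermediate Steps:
k(D) = 1/(2176 + D)
1/(-5550333 + k(1658)) = 1/(-5550333 + 1/(2176 + 1658)) = 1/(-5550333 + 1/3834) = 1/(-21279976721/3834) = -3834/21279976721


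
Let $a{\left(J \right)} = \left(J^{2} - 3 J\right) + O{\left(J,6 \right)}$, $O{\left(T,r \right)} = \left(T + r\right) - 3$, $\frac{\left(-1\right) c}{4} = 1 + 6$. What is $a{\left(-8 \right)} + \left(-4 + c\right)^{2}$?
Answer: $1107$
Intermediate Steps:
$c = -28$ ($c = - 4 \left(1 + 6\right) = \left(-4\right) 7 = -28$)
$O{\left(T,r \right)} = -3 + T + r$
$a{\left(J \right)} = 3 + J^{2} - 2 J$ ($a{\left(J \right)} = \left(J^{2} - 3 J\right) + \left(-3 + J + 6\right) = \left(J^{2} - 3 J\right) + \left(3 + J\right) = 3 + J^{2} - 2 J$)
$a{\left(-8 \right)} + \left(-4 + c\right)^{2} = \left(3 + \left(-8\right)^{2} - -16\right) + \left(-4 - 28\right)^{2} = \left(3 + 64 + 16\right) + \left(-32\right)^{2} = 83 + 1024 = 1107$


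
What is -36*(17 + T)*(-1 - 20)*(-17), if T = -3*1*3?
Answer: -102816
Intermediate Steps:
T = -9 (T = -3*3 = -9)
-36*(17 + T)*(-1 - 20)*(-17) = -36*(17 - 9)*(-1 - 20)*(-17) = -288*(-21)*(-17) = -36*(-168)*(-17) = 6048*(-17) = -102816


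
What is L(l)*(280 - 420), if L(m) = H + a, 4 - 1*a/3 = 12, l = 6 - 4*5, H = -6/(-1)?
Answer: 2520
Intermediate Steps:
H = 6 (H = -6*(-1) = 6)
l = -14 (l = 6 - 20 = -14)
a = -24 (a = 12 - 3*12 = 12 - 36 = -24)
L(m) = -18 (L(m) = 6 - 24 = -18)
L(l)*(280 - 420) = -18*(280 - 420) = -18*(-140) = 2520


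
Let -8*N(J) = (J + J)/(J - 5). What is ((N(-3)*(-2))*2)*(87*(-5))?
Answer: -1305/8 ≈ -163.13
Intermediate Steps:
N(J) = -J/(4*(-5 + J)) (N(J) = -(J + J)/(8*(J - 5)) = -2*J/(8*(-5 + J)) = -J/(4*(-5 + J)))
((N(-3)*(-2))*2)*(87*(-5)) = ((-1*(-3)/(-20 + 4*(-3))*(-2))*2)*(87*(-5)) = ((-1*(-3)/(-20 - 12)*(-2))*2)*(-435) = ((-1*(-3)/(-32)*(-2))*2)*(-435) = ((-1*(-3)*(-1/32)*(-2))*2)*(-435) = (-3/32*(-2)*2)*(-435) = ((3/16)*2)*(-435) = (3/8)*(-435) = -1305/8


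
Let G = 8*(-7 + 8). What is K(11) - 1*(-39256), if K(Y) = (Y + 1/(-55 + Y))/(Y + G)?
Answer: 32818499/836 ≈ 39257.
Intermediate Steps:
G = 8 (G = 8*1 = 8)
K(Y) = (Y + 1/(-55 + Y))/(8 + Y) (K(Y) = (Y + 1/(-55 + Y))/(Y + 8) = (Y + 1/(-55 + Y))/(8 + Y))
K(11) - 1*(-39256) = (-1 - 1*11² + 55*11)/(440 - 1*11² + 47*11) - 1*(-39256) = (-1 - 1*121 + 605)/(440 - 1*121 + 517) + 39256 = (-1 - 121 + 605)/(440 - 121 + 517) + 39256 = 483/836 + 39256 = 32818499/836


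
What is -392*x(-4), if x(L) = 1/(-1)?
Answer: 392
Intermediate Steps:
x(L) = -1
-392*x(-4) = -392*(-1) = -14*(-28) = 392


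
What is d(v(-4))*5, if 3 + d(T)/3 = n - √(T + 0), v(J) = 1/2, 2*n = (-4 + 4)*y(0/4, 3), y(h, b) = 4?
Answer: -45 - 15*√2/2 ≈ -55.607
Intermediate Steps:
n = 0 (n = ((-4 + 4)*4)/2 = (0*4)/2 = (½)*0 = 0)
v(J) = ½
d(T) = -9 - 3*√T (d(T) = -9 + 3*(0 - √(T + 0)) = -9 + 3*(0 - √T) = -9 + 3*(-√T) = -9 - 3*√T)
d(v(-4))*5 = (-9 - 3*√2/2)*5 = -45 - 15*√2/2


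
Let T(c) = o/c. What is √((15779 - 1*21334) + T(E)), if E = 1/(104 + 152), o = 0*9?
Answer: I*√5555 ≈ 74.532*I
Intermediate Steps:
o = 0
E = 1/256 ≈ 0.0039063
T(c) = 0 (T(c) = 0/c = 0)
√((15779 - 1*21334) + T(E)) = √((15779 - 1*21334) + 0) = √((15779 - 21334) + 0) = √(-5555 + 0) = √(-5555) = I*√5555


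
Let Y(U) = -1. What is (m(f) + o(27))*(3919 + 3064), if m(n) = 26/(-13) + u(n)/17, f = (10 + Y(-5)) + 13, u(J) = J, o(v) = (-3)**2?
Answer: 984603/17 ≈ 57918.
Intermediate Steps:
o(v) = 9
f = 22 (f = (10 - 1) + 13 = 9 + 13 = 22)
m(n) = -2 + n/17 (m(n) = 26/(-13) + n/17 = 26*(-1/13) + n*(1/17) = -2 + n/17)
(m(f) + o(27))*(3919 + 3064) = ((-2 + (1/17)*22) + 9)*(3919 + 3064) = ((-2 + 22/17) + 9)*6983 = (-12/17 + 9)*6983 = (141/17)*6983 = 984603/17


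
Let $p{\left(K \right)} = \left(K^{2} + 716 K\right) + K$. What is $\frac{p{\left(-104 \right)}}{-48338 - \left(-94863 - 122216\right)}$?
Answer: $- \frac{63752}{168741} \approx -0.37781$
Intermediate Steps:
$p{\left(K \right)} = K^{2} + 717 K$
$\frac{p{\left(-104 \right)}}{-48338 - \left(-94863 - 122216\right)} = \frac{\left(-104\right) \left(717 - 104\right)}{-48338 - \left(-94863 - 122216\right)} = \frac{\left(-104\right) 613}{-48338 - -217079} = - \frac{63752}{-48338 + 217079} = - \frac{63752}{168741}$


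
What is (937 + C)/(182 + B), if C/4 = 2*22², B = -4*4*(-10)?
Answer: 1603/114 ≈ 14.061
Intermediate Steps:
B = 160 (B = -16*(-10) = 160)
C = 3872 (C = 4*(2*22²) = 4*(2*484) = 4*968 = 3872)
(937 + C)/(182 + B) = (937 + 3872)/(182 + 160) = 4809/342 = 4809*(1/342) = 1603/114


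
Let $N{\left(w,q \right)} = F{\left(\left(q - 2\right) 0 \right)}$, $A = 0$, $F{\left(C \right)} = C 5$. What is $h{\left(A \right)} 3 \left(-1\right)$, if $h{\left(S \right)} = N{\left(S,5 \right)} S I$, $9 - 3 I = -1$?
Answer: $0$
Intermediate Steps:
$I = \frac{10}{3}$ ($I = 3 - - \frac{1}{3} = 3 + \frac{1}{3} = \frac{10}{3} \approx 3.3333$)
$F{\left(C \right)} = 5 C$
$N{\left(w,q \right)} = 0$ ($N{\left(w,q \right)} = 5 \left(q - 2\right) 0 = 5 \left(-2 + q\right) 0 = 5 \cdot 0 = 0$)
$h{\left(S \right)} = 0$ ($h{\left(S \right)} = 0 S \frac{10}{3} = 0 \cdot \frac{10}{3} = 0$)
$h{\left(A \right)} 3 \left(-1\right) = 0 \cdot 3 \left(-1\right) = 0 \left(-1\right) = 0$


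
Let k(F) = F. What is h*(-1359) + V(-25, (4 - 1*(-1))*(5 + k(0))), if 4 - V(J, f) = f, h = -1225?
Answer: 1664754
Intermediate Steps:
V(J, f) = 4 - f
h*(-1359) + V(-25, (4 - 1*(-1))*(5 + k(0))) = -1225*(-1359) + (4 - (4 - 1*(-1))*(5 + 0)) = 1664775 + (4 - (4 + 1)*5) = 1664775 + (4 - 5*5) = 1664775 + (4 - 1*25) = 1664775 + (4 - 25) = 1664775 - 21 = 1664754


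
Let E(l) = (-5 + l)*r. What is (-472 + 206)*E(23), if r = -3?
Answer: 14364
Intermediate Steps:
E(l) = 15 - 3*l (E(l) = (-5 + l)*(-3) = 15 - 3*l)
(-472 + 206)*E(23) = (-472 + 206)*(15 - 3*23) = -266*(15 - 69) = -266*(-54) = 14364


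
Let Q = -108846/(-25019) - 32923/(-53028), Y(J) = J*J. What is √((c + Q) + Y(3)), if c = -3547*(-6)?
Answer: 17*√3602860946314810071/221117922 ≈ 145.93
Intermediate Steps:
Y(J) = J²
c = 21282
Q = 6595586225/1326707532 (Q = -108846*(-1/25019) - 32923*(-1/53028) = 108846/25019 + 32923/53028 = 6595586225/1326707532 ≈ 4.9714)
√((c + Q) + Y(3)) = √((21282 + 6595586225/1326707532) + 3²) = √(28241585282249/1326707532 + 9) = √(28253525650037/1326707532) = 17*√3602860946314810071/221117922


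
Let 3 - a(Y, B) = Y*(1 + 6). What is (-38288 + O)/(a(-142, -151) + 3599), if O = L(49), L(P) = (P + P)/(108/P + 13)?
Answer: -4753293/570670 ≈ -8.3293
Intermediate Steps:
a(Y, B) = 3 - 7*Y (a(Y, B) = 3 - Y*(1 + 6) = 3 - Y*7 = 3 - 7*Y)
L(P) = 2*P/(13 + 108/P) (L(P) = (2*P)/(13 + 108/P) = 2*P/(13 + 108/P))
O = 4802/745 (O = 2*49²/(108 + 13*49) = 2*2401/(108 + 637) = 2*2401/745 = 2*2401*(1/745) = 4802/745 ≈ 6.4456)
(-38288 + O)/(a(-142, -151) + 3599) = (-38288 + 4802/745)/((3 - 7*(-142)) + 3599) = -28519758/(745*((3 + 994) + 3599)) = -28519758/(745*(997 + 3599)) = -28519758/745/4596 = -28519758/745*1/4596 = -4753293/570670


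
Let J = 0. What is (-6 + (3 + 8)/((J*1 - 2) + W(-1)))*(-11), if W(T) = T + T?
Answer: 385/4 ≈ 96.250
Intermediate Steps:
W(T) = 2*T
(-6 + (3 + 8)/((J*1 - 2) + W(-1)))*(-11) = (-6 + (3 + 8)/((0*1 - 2) + 2*(-1)))*(-11) = (-6 + 11/((0 - 2) - 2))*(-11) = (-6 + 11/(-2 - 2))*(-11) = (-6 + 11/(-4))*(-11) = (-6 + 11*(-¼))*(-11) = (-6 - 11/4)*(-11) = -35/4*(-11) = 385/4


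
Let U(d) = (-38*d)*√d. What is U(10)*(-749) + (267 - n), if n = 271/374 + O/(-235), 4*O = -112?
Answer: 23392473/87890 + 284620*√10 ≈ 9.0031e+5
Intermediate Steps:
O = -28 (O = (¼)*(-112) = -28)
U(d) = -38*d^(3/2)
n = 74157/87890 (n = 271/374 - 28/(-235) = 271*(1/374) - 28*(-1/235) = 271/374 + 28/235 = 74157/87890 ≈ 0.84375)
U(10)*(-749) + (267 - n) = -380*√10*(-749) + (267 - 1*74157/87890) = -380*√10*(-749) + (267 - 74157/87890) = -380*√10*(-749) + 23392473/87890 = 284620*√10 + 23392473/87890 = 23392473/87890 + 284620*√10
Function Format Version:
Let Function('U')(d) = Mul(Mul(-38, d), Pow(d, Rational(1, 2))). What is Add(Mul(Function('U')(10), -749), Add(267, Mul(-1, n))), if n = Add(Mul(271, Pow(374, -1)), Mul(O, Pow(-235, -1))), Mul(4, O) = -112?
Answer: Add(Rational(23392473, 87890), Mul(284620, Pow(10, Rational(1, 2)))) ≈ 9.0031e+5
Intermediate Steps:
O = -28 (O = Mul(Rational(1, 4), -112) = -28)
Function('U')(d) = Mul(-38, Pow(d, Rational(3, 2)))
n = Rational(74157, 87890) (n = Add(Mul(271, Pow(374, -1)), Mul(-28, Pow(-235, -1))) = Add(Mul(271, Rational(1, 374)), Mul(-28, Rational(-1, 235))) = Add(Rational(271, 374), Rational(28, 235)) = Rational(74157, 87890) ≈ 0.84375)
Add(Mul(Function('U')(10), -749), Add(267, Mul(-1, n))) = Add(Mul(Mul(-38, Pow(10, Rational(3, 2))), -749), Add(267, Mul(-1, Rational(74157, 87890)))) = Add(Mul(Mul(-38, Mul(10, Pow(10, Rational(1, 2)))), -749), Add(267, Rational(-74157, 87890))) = Add(Mul(Mul(-380, Pow(10, Rational(1, 2))), -749), Rational(23392473, 87890)) = Add(Mul(284620, Pow(10, Rational(1, 2))), Rational(23392473, 87890)) = Add(Rational(23392473, 87890), Mul(284620, Pow(10, Rational(1, 2))))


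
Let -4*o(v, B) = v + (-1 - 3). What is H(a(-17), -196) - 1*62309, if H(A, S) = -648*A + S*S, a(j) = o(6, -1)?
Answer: -23569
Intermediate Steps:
o(v, B) = 1 - v/4 (o(v, B) = -(v + (-1 - 3))/4 = -(v - 4)/4 = -(-4 + v)/4 = 1 - v/4)
a(j) = -1/2 (a(j) = 1 - 1/4*6 = 1 - 3/2 = -1/2)
H(A, S) = S**2 - 648*A (H(A, S) = -648*A + S**2 = S**2 - 648*A)
H(a(-17), -196) - 1*62309 = ((-196)**2 - 648*(-1/2)) - 1*62309 = (38416 + 324) - 62309 = 38740 - 62309 = -23569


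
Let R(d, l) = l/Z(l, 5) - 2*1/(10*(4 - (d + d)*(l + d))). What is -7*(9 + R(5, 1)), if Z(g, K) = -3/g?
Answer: -7283/120 ≈ -60.692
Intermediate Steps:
R(d, l) = -2/(40 - 20*d*(d + l)) - l²/3 (R(d, l) = l/((-3/l)) - 2*1/(10*(4 - (d + d)*(l + d))) = l*(-l/3) - 2*1/(10*(4 - 2*d*(d + l))) = -l²/3 - 2*1/(10*(4 - 2*d*(d + l))) = -l²/3 - 2*1/(2*(20 - 10*d*(d + l))) = -l²/3 - 2/(40 - 20*d*(d + l)) = -2/(40 - 20*d*(d + l)) - l²/3)
-7*(9 + R(5, 1)) = -7*(9 + (3 - 10*1²*(-2 + 5² + 5*1))/(30*(-2 + 5² + 5*1))) = -7*(9 + (3 - 10*1*(-2 + 25 + 5))/(30*(-2 + 25 + 5))) = -7*(9 + (1/30)*(3 - 10*1*28)/28) = -7*(9 + (1/30)*(1/28)*(3 - 280)) = -7*(9 + (1/30)*(1/28)*(-277)) = -7*(9 - 277/840) = -7*7283/840 = -7283/120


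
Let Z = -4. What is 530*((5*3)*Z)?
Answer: -31800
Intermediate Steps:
530*((5*3)*Z) = 530*((5*3)*(-4)) = 530*(15*(-4)) = 530*(-60) = -31800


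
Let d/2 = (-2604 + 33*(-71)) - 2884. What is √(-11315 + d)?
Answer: I*√26977 ≈ 164.25*I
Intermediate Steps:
d = -15662 (d = 2*((-2604 + 33*(-71)) - 2884) = 2*((-2604 - 2343) - 2884) = 2*(-4947 - 2884) = 2*(-7831) = -15662)
√(-11315 + d) = √(-11315 - 15662) = √(-26977) = I*√26977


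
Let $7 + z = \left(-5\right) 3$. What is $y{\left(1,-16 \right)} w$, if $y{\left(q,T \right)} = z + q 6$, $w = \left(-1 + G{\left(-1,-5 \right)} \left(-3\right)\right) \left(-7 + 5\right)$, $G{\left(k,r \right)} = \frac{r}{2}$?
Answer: $208$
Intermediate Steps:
$G{\left(k,r \right)} = \frac{r}{2}$ ($G{\left(k,r \right)} = r \frac{1}{2} = \frac{r}{2}$)
$z = -22$ ($z = -7 - 15 = -22$)
$w = -13$ ($w = \left(-1 + \frac{1}{2} \left(-5\right) \left(-3\right)\right) \left(-7 + 5\right) = \left(-1 - - \frac{15}{2}\right) \left(-2\right) = \left(-1 + \frac{15}{2}\right) \left(-2\right) = \frac{13}{2} \left(-2\right) = -13$)
$y{\left(q,T \right)} = -22 + 6 q$ ($y{\left(q,T \right)} = -22 + q 6 = -22 + 6 q$)
$y{\left(1,-16 \right)} w = \left(-22 + 6 \cdot 1\right) \left(-13\right) = \left(-22 + 6\right) \left(-13\right) = \left(-16\right) \left(-13\right) = 208$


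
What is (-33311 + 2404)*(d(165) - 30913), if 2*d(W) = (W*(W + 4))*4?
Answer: -768255299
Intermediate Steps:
d(W) = 2*W*(4 + W) (d(W) = ((W*(W + 4))*4)/2 = ((W*(4 + W))*4)/2 = (4*W*(4 + W))/2 = 2*W*(4 + W))
(-33311 + 2404)*(d(165) - 30913) = (-33311 + 2404)*(2*165*(4 + 165) - 30913) = -30907*(2*165*169 - 30913) = -30907*(55770 - 30913) = -30907*24857 = -768255299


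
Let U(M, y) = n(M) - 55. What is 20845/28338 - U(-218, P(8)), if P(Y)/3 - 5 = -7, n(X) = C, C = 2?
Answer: 1522759/28338 ≈ 53.736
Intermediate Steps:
n(X) = 2
P(Y) = -6 (P(Y) = 15 + 3*(-7) = 15 - 21 = -6)
U(M, y) = -53 (U(M, y) = 2 - 55 = -53)
20845/28338 - U(-218, P(8)) = 20845/28338 - 1*(-53) = 20845*(1/28338) + 53 = 20845/28338 + 53 = 1522759/28338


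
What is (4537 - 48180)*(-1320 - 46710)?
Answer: 2096173290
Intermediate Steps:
(4537 - 48180)*(-1320 - 46710) = -43643*(-48030) = 2096173290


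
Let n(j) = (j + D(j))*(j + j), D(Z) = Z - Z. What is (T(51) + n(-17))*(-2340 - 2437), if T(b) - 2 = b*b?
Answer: -15195637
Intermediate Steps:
T(b) = 2 + b² (T(b) = 2 + b*b = 2 + b²)
D(Z) = 0
n(j) = 2*j² (n(j) = (j + 0)*(j + j) = j*(2*j) = 2*j²)
(T(51) + n(-17))*(-2340 - 2437) = ((2 + 51²) + 2*(-17)²)*(-2340 - 2437) = ((2 + 2601) + 2*289)*(-4777) = (2603 + 578)*(-4777) = 3181*(-4777) = -15195637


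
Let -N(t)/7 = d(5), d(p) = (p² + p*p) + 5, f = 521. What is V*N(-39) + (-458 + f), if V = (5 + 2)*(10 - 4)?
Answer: -16107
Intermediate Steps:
d(p) = 5 + 2*p² (d(p) = (p² + p²) + 5 = 2*p² + 5 = 5 + 2*p²)
N(t) = -385 (N(t) = -7*(5 + 2*5²) = -7*(5 + 2*25) = -7*(5 + 50) = -7*55 = -385)
V = 42 (V = 7*6 = 42)
V*N(-39) + (-458 + f) = 42*(-385) + (-458 + 521) = -16170 + 63 = -16107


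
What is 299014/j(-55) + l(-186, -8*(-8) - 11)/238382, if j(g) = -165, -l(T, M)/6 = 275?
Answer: -35639913799/19666515 ≈ -1812.2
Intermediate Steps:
l(T, M) = -1650 (l(T, M) = -6*275 = -1650)
299014/j(-55) + l(-186, -8*(-8) - 11)/238382 = 299014/(-165) - 1650/238382 = 299014*(-1/165) - 1650*1/238382 = -299014/165 - 825/119191 = -35639913799/19666515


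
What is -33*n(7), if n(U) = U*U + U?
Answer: -1848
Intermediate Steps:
n(U) = U + U**2 (n(U) = U**2 + U = U + U**2)
-33*n(7) = -231*(1 + 7) = -231*8 = -33*56 = -1848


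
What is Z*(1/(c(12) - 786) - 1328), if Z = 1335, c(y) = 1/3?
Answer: -4178682165/2357 ≈ -1.7729e+6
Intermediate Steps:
c(y) = ⅓
Z*(1/(c(12) - 786) - 1328) = 1335*(1/(⅓ - 786) - 1328) = 1335*(1/(-2357/3) - 1328) = 1335*(-3/2357 - 1328) = 1335*(-3130099/2357) = -4178682165/2357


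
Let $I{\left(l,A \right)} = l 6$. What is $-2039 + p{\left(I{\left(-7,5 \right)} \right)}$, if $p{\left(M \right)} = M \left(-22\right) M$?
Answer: $-40847$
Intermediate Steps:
$I{\left(l,A \right)} = 6 l$
$p{\left(M \right)} = - 22 M^{2}$ ($p{\left(M \right)} = - 22 M M = - 22 M^{2}$)
$-2039 + p{\left(I{\left(-7,5 \right)} \right)} = -2039 - 22 \left(6 \left(-7\right)\right)^{2} = -2039 - 22 \left(-42\right)^{2} = -2039 - 38808 = -40847$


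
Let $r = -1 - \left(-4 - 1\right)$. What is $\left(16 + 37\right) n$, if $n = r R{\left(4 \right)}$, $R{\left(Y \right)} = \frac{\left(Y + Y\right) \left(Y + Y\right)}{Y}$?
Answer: $3392$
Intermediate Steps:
$R{\left(Y \right)} = 4 Y$ ($R{\left(Y \right)} = \frac{2 Y 2 Y}{Y} = \frac{4 Y^{2}}{Y} = 4 Y$)
$r = 4$ ($r = -1 - \left(-4 - 1\right) = -1 - -5 = -1 + 5 = 4$)
$n = 64$ ($n = 4 \cdot 4 \cdot 4 = 4 \cdot 16 = 64$)
$\left(16 + 37\right) n = \left(16 + 37\right) 64 = 53 \cdot 64 = 3392$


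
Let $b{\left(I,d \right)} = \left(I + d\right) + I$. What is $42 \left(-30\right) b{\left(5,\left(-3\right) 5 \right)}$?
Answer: $6300$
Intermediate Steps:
$b{\left(I,d \right)} = d + 2 I$
$42 \left(-30\right) b{\left(5,\left(-3\right) 5 \right)} = 42 \left(-30\right) \left(\left(-3\right) 5 + 2 \cdot 5\right) = - 1260 \left(-15 + 10\right) = \left(-1260\right) \left(-5\right) = 6300$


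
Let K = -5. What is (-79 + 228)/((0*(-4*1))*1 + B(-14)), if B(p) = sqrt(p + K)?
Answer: -149*I*sqrt(19)/19 ≈ -34.183*I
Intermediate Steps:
B(p) = sqrt(-5 + p) (B(p) = sqrt(p - 5) = sqrt(-5 + p))
(-79 + 228)/((0*(-4*1))*1 + B(-14)) = (-79 + 228)/((0*(-4*1))*1 + sqrt(-5 - 14)) = 149/((0*(-4))*1 + sqrt(-19)) = 149/(0*1 + I*sqrt(19)) = 149/(0 + I*sqrt(19)) = 149/((I*sqrt(19))) = 149*(-I*sqrt(19)/19) = -149*I*sqrt(19)/19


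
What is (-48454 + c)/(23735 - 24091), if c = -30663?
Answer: 79117/356 ≈ 222.24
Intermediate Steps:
(-48454 + c)/(23735 - 24091) = (-48454 - 30663)/(23735 - 24091) = -79117/(-356) = -79117*(-1/356) = 79117/356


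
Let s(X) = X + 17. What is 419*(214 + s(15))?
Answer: 103074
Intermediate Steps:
s(X) = 17 + X
419*(214 + s(15)) = 419*(214 + (17 + 15)) = 419*(214 + 32) = 419*246 = 103074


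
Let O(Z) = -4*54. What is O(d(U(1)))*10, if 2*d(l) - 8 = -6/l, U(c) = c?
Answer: -2160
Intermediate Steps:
d(l) = 4 - 3/l (d(l) = 4 + (-6/l)/2 = 4 - 3/l)
O(Z) = -216
O(d(U(1)))*10 = -216*10 = -2160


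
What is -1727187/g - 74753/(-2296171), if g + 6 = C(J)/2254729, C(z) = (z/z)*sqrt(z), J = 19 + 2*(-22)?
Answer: 120971645764634696804542595/420238105371064043071 + 19471693086615*I/183016903083901 ≈ 2.8786e+5 + 0.10639*I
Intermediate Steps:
J = -25 (J = 19 - 44 = -25)
C(z) = sqrt(z) (C(z) = 1*sqrt(z) = sqrt(z))
g = -6 + 5*I/2254729 (g = -6 + sqrt(-25)/2254729 = -6 + (5*I)*(1/2254729) = -6 + 5*I/2254729 ≈ -6.0 + 2.2176e-6*I)
-1727187/g - 74753/(-2296171) = -1727187*5083802863441*(-6 - 5*I/2254729)/183016903083901 - 74753/(-2296171) = -8780678216298070467*(-6 - 5*I/2254729)/183016903083901 - 74753*(-1/2296171) = -8780678216298070467*(-6 - 5*I/2254729)/183016903083901 + 74753/2296171 = 74753/2296171 - 8780678216298070467*(-6 - 5*I/2254729)/183016903083901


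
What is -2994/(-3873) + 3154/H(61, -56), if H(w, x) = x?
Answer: -2007963/36148 ≈ -55.548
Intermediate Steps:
-2994/(-3873) + 3154/H(61, -56) = -2994/(-3873) + 3154/(-56) = -2994*(-1/3873) + 3154*(-1/56) = 998/1291 - 1577/28 = -2007963/36148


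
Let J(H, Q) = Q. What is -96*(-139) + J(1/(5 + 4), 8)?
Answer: 13352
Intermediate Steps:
-96*(-139) + J(1/(5 + 4), 8) = -96*(-139) + 8 = 13344 + 8 = 13352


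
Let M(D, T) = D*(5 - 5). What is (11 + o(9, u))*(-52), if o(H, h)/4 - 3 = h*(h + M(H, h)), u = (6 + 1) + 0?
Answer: -11388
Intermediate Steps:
M(D, T) = 0 (M(D, T) = D*0 = 0)
u = 7 (u = 7 + 0 = 7)
o(H, h) = 12 + 4*h**2 (o(H, h) = 12 + 4*(h*(h + 0)) = 12 + 4*(h*h) = 12 + 4*h**2)
(11 + o(9, u))*(-52) = (11 + (12 + 4*7**2))*(-52) = (11 + (12 + 4*49))*(-52) = (11 + (12 + 196))*(-52) = (11 + 208)*(-52) = 219*(-52) = -11388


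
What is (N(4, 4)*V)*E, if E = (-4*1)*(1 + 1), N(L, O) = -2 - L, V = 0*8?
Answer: 0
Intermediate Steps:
V = 0
E = -8 (E = -4*2 = -8)
(N(4, 4)*V)*E = ((-2 - 1*4)*0)*(-8) = ((-2 - 4)*0)*(-8) = -6*0*(-8) = 0*(-8) = 0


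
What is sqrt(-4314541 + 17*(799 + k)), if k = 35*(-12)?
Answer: I*sqrt(4308098) ≈ 2075.6*I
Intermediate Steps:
k = -420
sqrt(-4314541 + 17*(799 + k)) = sqrt(-4314541 + 17*(799 - 420)) = sqrt(-4314541 + 17*379) = sqrt(-4314541 + 6443) = sqrt(-4308098) = I*sqrt(4308098)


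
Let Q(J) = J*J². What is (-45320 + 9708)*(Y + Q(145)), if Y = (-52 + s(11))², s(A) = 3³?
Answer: -108589891000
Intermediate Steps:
Q(J) = J³
s(A) = 27
Y = 625 (Y = (-52 + 27)² = (-25)² = 625)
(-45320 + 9708)*(Y + Q(145)) = (-45320 + 9708)*(625 + 145³) = -35612*(625 + 3048625) = -35612*3049250 = -108589891000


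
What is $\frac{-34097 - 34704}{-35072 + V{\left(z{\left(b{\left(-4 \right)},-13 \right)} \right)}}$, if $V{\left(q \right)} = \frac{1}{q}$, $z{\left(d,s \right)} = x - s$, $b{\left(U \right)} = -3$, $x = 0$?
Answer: $\frac{894413}{455935} \approx 1.9617$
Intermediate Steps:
$z{\left(d,s \right)} = - s$ ($z{\left(d,s \right)} = 0 - s = - s$)
$\frac{-34097 - 34704}{-35072 + V{\left(z{\left(b{\left(-4 \right)},-13 \right)} \right)}} = \frac{-34097 - 34704}{-35072 + \frac{1}{\left(-1\right) \left(-13\right)}} = - \frac{68801}{-35072 + \frac{1}{13}} = - \frac{68801}{- \frac{455935}{13}} = \left(-68801\right) \left(- \frac{13}{455935}\right) = \frac{894413}{455935}$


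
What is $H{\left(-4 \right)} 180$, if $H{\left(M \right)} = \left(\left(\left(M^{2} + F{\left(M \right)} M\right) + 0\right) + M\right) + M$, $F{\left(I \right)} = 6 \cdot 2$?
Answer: $-7200$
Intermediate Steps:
$F{\left(I \right)} = 12$
$H{\left(M \right)} = M^{2} + 14 M$ ($H{\left(M \right)} = \left(\left(\left(M^{2} + 12 M\right) + 0\right) + M\right) + M = \left(\left(M^{2} + 12 M\right) + M\right) + M = \left(M^{2} + 13 M\right) + M = M^{2} + 14 M$)
$H{\left(-4 \right)} 180 = - 4 \left(14 - 4\right) 180 = \left(-4\right) 10 \cdot 180 = \left(-40\right) 180 = -7200$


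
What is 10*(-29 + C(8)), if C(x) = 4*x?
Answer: 30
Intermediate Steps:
10*(-29 + C(8)) = 10*(-29 + 4*8) = 10*(-29 + 32) = 10*3 = 30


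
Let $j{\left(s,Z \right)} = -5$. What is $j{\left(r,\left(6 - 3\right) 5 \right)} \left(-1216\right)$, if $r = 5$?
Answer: $6080$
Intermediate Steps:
$j{\left(r,\left(6 - 3\right) 5 \right)} \left(-1216\right) = \left(-5\right) \left(-1216\right) = 6080$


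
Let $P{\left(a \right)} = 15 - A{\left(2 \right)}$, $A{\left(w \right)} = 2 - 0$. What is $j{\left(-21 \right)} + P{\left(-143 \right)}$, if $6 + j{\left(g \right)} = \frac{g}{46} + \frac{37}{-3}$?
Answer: $- \frac{799}{138} \approx -5.7899$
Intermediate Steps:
$A{\left(w \right)} = 2$ ($A{\left(w \right)} = 2 + 0 = 2$)
$j{\left(g \right)} = - \frac{55}{3} + \frac{g}{46}$ ($j{\left(g \right)} = -6 + \left(\frac{g}{46} + \frac{37}{-3}\right) = -6 + \left(g \frac{1}{46} + 37 \left(- \frac{1}{3}\right)\right) = -6 + \left(\frac{g}{46} - \frac{37}{3}\right) = -6 + \left(- \frac{37}{3} + \frac{g}{46}\right) = - \frac{55}{3} + \frac{g}{46}$)
$P{\left(a \right)} = 13$ ($P{\left(a \right)} = 15 - 2 = 13$)
$j{\left(-21 \right)} + P{\left(-143 \right)} = \left(- \frac{55}{3} + \frac{1}{46} \left(-21\right)\right) + 13 = \left(- \frac{55}{3} - \frac{21}{46}\right) + 13 = - \frac{2593}{138} + 13 = - \frac{799}{138}$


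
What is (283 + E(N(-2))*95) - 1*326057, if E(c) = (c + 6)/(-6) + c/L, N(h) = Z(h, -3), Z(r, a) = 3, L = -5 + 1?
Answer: -1303951/4 ≈ -3.2599e+5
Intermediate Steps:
L = -4
N(h) = 3
E(c) = -1 - 5*c/12 (E(c) = (c + 6)/(-6) + c/(-4) = (6 + c)*(-⅙) + c*(-¼) = (-1 - c/6) - c/4 = -1 - 5*c/12)
(283 + E(N(-2))*95) - 1*326057 = (283 + (-1 - 5/12*3)*95) - 1*326057 = (283 + (-1 - 5/4)*95) - 326057 = (283 - 9/4*95) - 326057 = (283 - 855/4) - 326057 = 277/4 - 326057 = -1303951/4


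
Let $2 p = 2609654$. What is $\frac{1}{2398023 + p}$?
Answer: $\frac{1}{3702850} \approx 2.7006 \cdot 10^{-7}$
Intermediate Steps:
$p = 1304827$ ($p = \frac{1}{2} \cdot 2609654 = 1304827$)
$\frac{1}{2398023 + p} = \frac{1}{2398023 + 1304827} = \frac{1}{3702850}$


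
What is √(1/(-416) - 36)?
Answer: I*√389402/104 ≈ 6.0002*I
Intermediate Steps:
√(1/(-416) - 36) = √(-1/416 - 36) = √(-14977/416) = I*√389402/104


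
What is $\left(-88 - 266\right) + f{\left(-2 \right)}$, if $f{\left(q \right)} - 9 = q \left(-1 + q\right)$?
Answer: $-339$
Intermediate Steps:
$f{\left(q \right)} = 9 + q \left(-1 + q\right)$
$\left(-88 - 266\right) + f{\left(-2 \right)} = \left(-88 - 266\right) + \left(9 + \left(-2\right)^{2} - -2\right) = -354 + \left(9 + 4 + 2\right) = -354 + 15 = -339$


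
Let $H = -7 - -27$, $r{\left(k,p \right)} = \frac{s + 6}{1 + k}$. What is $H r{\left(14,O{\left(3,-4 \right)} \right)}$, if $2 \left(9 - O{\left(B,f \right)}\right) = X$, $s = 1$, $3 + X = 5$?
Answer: $\frac{28}{3} \approx 9.3333$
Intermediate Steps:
$X = 2$ ($X = -3 + 5 = 2$)
$O{\left(B,f \right)} = 8$ ($O{\left(B,f \right)} = 9 - 1 = 8$)
$r{\left(k,p \right)} = \frac{7}{1 + k}$ ($r{\left(k,p \right)} = \frac{1 + 6}{1 + k} = \frac{7}{1 + k}$)
$H = 20$ ($H = -7 + 27 = 20$)
$H r{\left(14,O{\left(3,-4 \right)} \right)} = 20 \frac{7}{1 + 14} = 20 \cdot \frac{7}{15} = \frac{28}{3}$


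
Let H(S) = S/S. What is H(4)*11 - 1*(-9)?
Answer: 20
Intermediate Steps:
H(S) = 1
H(4)*11 - 1*(-9) = 1*11 - 1*(-9) = 11 + 9 = 20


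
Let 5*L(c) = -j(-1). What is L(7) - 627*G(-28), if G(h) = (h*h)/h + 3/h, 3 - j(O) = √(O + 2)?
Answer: 2467189/140 ≈ 17623.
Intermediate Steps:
j(O) = 3 - √(2 + O) (j(O) = 3 - √(O + 2) = 3 - √(2 + O))
L(c) = -⅖ (L(c) = (-(3 - √(2 - 1)))/5 = (-(3 - √1))/5 = (-(3 - 1*1))/5 = (-(3 - 1))/5 = (-1*2)/5 = (⅕)*(-2) = -⅖)
G(h) = h + 3/h (G(h) = h²/h + 3/h = h + 3/h)
L(7) - 627*G(-28) = -⅖ - 627*(-28 + 3/(-28)) = -⅖ - 627*(-28 + 3*(-1/28)) = -⅖ - 627*(-28 - 3/28) = -⅖ - 627*(-787/28) = -⅖ + 493449/28 = 2467189/140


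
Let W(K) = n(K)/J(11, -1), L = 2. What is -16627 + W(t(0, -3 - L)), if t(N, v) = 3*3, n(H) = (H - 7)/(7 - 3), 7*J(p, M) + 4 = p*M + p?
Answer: -133023/8 ≈ -16628.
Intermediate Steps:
J(p, M) = -4/7 + p/7 + M*p/7 (J(p, M) = -4/7 + (p*M + p)/7 = -4/7 + (M*p + p)/7 = -4/7 + (p + M*p)/7 = -4/7 + (p/7 + M*p/7) = -4/7 + p/7 + M*p/7)
n(H) = -7/4 + H/4 (n(H) = (-7 + H)/4 = (-7 + H)*(¼) = -7/4 + H/4)
t(N, v) = 9
W(K) = 49/16 - 7*K/16 (W(K) = (-7/4 + K/4)/(-4/7 + (⅐)*11 + (⅐)*(-1)*11) = (-7/4 + K/4)/(-4/7 + 11/7 - 11/7) = (-7/4 + K/4)/(-4/7) = (-7/4 + K/4)*(-7/4) = 49/16 - 7*K/16)
-16627 + W(t(0, -3 - L)) = -16627 + (49/16 - 7/16*9) = -16627 + (49/16 - 63/16) = -16627 - 7/8 = -133023/8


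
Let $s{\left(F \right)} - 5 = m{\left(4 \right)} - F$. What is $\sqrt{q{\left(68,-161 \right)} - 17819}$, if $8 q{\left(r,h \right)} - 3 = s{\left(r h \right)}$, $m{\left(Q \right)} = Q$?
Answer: $i \sqrt{16449} \approx 128.25 i$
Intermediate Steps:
$s{\left(F \right)} = 9 - F$ ($s{\left(F \right)} = 5 - \left(-4 + F\right) = 9 - F$)
$q{\left(r,h \right)} = \frac{3}{2} - \frac{h r}{8}$ ($q{\left(r,h \right)} = \frac{3}{8} + \frac{9 - r h}{8} = \frac{3}{8} + \frac{9 - h r}{8} = \frac{3}{8} - \left(- \frac{9}{8} + \frac{h r}{8}\right) = \frac{3}{2} - \frac{h r}{8}$)
$\sqrt{q{\left(68,-161 \right)} - 17819} = \sqrt{\left(\frac{3}{2} - \left(- \frac{161}{8}\right) 68\right) - 17819} = \sqrt{\left(\frac{3}{2} + \frac{2737}{2}\right) - 17819} = \sqrt{1370 - 17819} = \sqrt{-16449} = i \sqrt{16449}$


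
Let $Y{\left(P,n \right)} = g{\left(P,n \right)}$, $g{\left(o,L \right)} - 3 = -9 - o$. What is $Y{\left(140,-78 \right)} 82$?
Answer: $-11972$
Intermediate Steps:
$g{\left(o,L \right)} = -6 - o$ ($g{\left(o,L \right)} = 3 - \left(9 + o\right) = -6 - o$)
$Y{\left(P,n \right)} = -6 - P$
$Y{\left(140,-78 \right)} 82 = \left(-6 - 140\right) 82 = \left(-146\right) 82 = -11972$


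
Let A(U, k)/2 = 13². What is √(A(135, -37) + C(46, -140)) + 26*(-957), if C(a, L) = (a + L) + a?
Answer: -24882 + √290 ≈ -24865.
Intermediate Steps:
A(U, k) = 338 (A(U, k) = 2*13² = 2*169 = 338)
C(a, L) = L + 2*a (C(a, L) = (L + a) + a = L + 2*a)
√(A(135, -37) + C(46, -140)) + 26*(-957) = √(338 + (-140 + 2*46)) + 26*(-957) = √(338 + (-140 + 92)) - 24882 = √(338 - 48) - 24882 = √290 - 24882 = -24882 + √290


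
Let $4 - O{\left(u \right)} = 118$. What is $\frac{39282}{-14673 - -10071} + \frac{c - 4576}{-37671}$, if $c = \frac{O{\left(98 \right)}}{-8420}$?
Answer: $- \frac{35294644661}{4194561930} \approx -8.4144$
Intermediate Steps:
$O{\left(u \right)} = -114$ ($O{\left(u \right)} = 4 - 118 = -114$)
$c = \frac{57}{4210}$ ($c = - \frac{114}{-8420} = \left(-114\right) \left(- \frac{1}{8420}\right) = \frac{57}{4210} \approx 0.013539$)
$\frac{39282}{-14673 - -10071} + \frac{c - 4576}{-37671} = \frac{39282}{-14673 - -10071} + \frac{\frac{57}{4210} - 4576}{-37671} = \frac{39282}{-14673 + 10071} + \left(\frac{57}{4210} - 4576\right) \left(- \frac{1}{37671}\right) = \frac{39282}{-4602} - - \frac{664307}{5468790} = 39282 \left(- \frac{1}{4602}\right) + \frac{664307}{5468790} = - \frac{6547}{767} + \frac{664307}{5468790} = - \frac{35294644661}{4194561930}$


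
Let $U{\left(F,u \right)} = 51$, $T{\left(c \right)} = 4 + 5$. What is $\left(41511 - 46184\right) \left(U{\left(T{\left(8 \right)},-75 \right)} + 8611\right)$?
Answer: $-40477526$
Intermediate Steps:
$T{\left(c \right)} = 9$
$\left(41511 - 46184\right) \left(U{\left(T{\left(8 \right)},-75 \right)} + 8611\right) = \left(41511 - 46184\right) \left(51 + 8611\right) = \left(-4673\right) 8662 = -40477526$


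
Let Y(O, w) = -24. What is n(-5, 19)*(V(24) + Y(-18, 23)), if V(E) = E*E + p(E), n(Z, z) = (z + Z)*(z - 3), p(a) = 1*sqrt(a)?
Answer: 123648 + 448*sqrt(6) ≈ 1.2475e+5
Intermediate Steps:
p(a) = sqrt(a)
n(Z, z) = (-3 + z)*(Z + z) (n(Z, z) = (Z + z)*(-3 + z) = (-3 + z)*(Z + z))
V(E) = sqrt(E) + E**2 (V(E) = E*E + sqrt(E) = E**2 + sqrt(E) = sqrt(E) + E**2)
n(-5, 19)*(V(24) + Y(-18, 23)) = (19**2 - 3*(-5) - 3*19 - 5*19)*((sqrt(24) + 24**2) - 24) = (361 + 15 - 57 - 95)*((2*sqrt(6) + 576) - 24) = 224*((576 + 2*sqrt(6)) - 24) = 224*(552 + 2*sqrt(6)) = 123648 + 448*sqrt(6)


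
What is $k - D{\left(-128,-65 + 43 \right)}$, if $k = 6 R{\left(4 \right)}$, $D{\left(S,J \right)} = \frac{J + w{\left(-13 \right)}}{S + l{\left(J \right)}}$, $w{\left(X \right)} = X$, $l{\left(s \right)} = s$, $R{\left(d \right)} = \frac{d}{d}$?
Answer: $\frac{173}{30} \approx 5.7667$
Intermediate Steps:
$R{\left(d \right)} = 1$
$D{\left(S,J \right)} = \frac{-13 + J}{J + S}$ ($D{\left(S,J \right)} = \frac{J - 13}{S + J} = \frac{-13 + J}{J + S}$)
$k = 6$ ($k = 6 \cdot 1 = 6$)
$k - D{\left(-128,-65 + 43 \right)} = 6 - \frac{-13 + \left(-65 + 43\right)}{\left(-65 + 43\right) - 128} = 6 - \frac{-13 - 22}{-22 - 128} = 6 - \frac{1}{-150} \left(-35\right) = 6 - \left(- \frac{1}{150}\right) \left(-35\right) = 6 - \frac{7}{30} = \frac{173}{30}$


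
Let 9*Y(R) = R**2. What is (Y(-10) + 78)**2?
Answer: 643204/81 ≈ 7940.8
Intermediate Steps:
Y(R) = R**2/9
(Y(-10) + 78)**2 = ((1/9)*(-10)**2 + 78)**2 = ((1/9)*100 + 78)**2 = (100/9 + 78)**2 = (802/9)**2 = 643204/81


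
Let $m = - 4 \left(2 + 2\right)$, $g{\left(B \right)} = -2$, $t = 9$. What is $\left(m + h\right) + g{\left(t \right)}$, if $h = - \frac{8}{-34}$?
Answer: $- \frac{302}{17} \approx -17.765$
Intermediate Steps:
$h = \frac{4}{17}$ ($h = \left(-8\right) \left(- \frac{1}{34}\right) = \frac{4}{17} \approx 0.23529$)
$m = -16$ ($m = \left(-4\right) 4 = -16$)
$\left(m + h\right) + g{\left(t \right)} = \left(-16 + \frac{4}{17}\right) - 2 = - \frac{268}{17} - 2 = - \frac{302}{17}$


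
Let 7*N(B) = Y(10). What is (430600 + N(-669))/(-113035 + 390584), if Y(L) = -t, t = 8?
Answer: 3014192/1942843 ≈ 1.5514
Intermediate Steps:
Y(L) = -8 (Y(L) = -1*8 = -8)
N(B) = -8/7 (N(B) = (⅐)*(-8) = -8/7)
(430600 + N(-669))/(-113035 + 390584) = (430600 - 8/7)/(-113035 + 390584) = (3014192/7)/277549 = (3014192/7)*(1/277549) = 3014192/1942843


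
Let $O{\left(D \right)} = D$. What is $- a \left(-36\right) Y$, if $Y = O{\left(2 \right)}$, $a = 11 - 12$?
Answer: $-72$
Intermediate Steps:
$a = -1$
$Y = 2$
$- a \left(-36\right) Y = - \left(-1\right) \left(-36\right) 2 = - 36 \cdot 2 = \left(-1\right) 72 = -72$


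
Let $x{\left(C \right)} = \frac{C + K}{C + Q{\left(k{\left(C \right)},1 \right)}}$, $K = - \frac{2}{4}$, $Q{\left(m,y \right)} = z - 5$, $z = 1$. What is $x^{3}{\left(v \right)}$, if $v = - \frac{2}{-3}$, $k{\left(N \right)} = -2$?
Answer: $- \frac{1}{8000} \approx -0.000125$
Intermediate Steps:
$Q{\left(m,y \right)} = -4$ ($Q{\left(m,y \right)} = 1 - 5 = -4$)
$v = \frac{2}{3}$ ($v = \left(-2\right) \left(- \frac{1}{3}\right) = \frac{2}{3} \approx 0.66667$)
$K = - \frac{1}{2}$ ($K = \left(-2\right) \frac{1}{4} = - \frac{1}{2} \approx -0.5$)
$x{\left(C \right)} = \frac{- \frac{1}{2} + C}{-4 + C}$ ($x{\left(C \right)} = \frac{C - \frac{1}{2}}{C - 4} = \frac{- \frac{1}{2} + C}{-4 + C}$)
$x^{3}{\left(v \right)} = \left(\frac{- \frac{1}{2} + \frac{2}{3}}{-4 + \frac{2}{3}}\right)^{3} = \left(\frac{1}{- \frac{10}{3}} \cdot \frac{1}{6}\right)^{3} = \left(\left(- \frac{3}{10}\right) \frac{1}{6}\right)^{3} = \left(- \frac{1}{20}\right)^{3} = - \frac{1}{8000}$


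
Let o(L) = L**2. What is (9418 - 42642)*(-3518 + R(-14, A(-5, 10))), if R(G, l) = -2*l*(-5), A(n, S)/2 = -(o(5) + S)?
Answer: 140138832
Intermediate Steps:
A(n, S) = -50 - 2*S (A(n, S) = 2*(-(5**2 + S)) = 2*(-(25 + S)) = 2*(-25 - S) = -50 - 2*S)
R(G, l) = 10*l
(9418 - 42642)*(-3518 + R(-14, A(-5, 10))) = (9418 - 42642)*(-3518 + 10*(-50 - 2*10)) = -33224*(-3518 + 10*(-50 - 20)) = -33224*(-3518 + 10*(-70)) = -33224*(-3518 - 700) = -33224*(-4218) = 140138832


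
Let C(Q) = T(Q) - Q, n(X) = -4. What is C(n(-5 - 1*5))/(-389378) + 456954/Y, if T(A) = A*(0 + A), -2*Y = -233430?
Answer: 29654250052/7574375545 ≈ 3.9151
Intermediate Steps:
Y = 116715 (Y = -1/2*(-233430) = 116715)
T(A) = A**2 (T(A) = A*A = A**2)
C(Q) = Q**2 - Q
C(n(-5 - 1*5))/(-389378) + 456954/Y = -4*(-1 - 4)/(-389378) + 456954/116715 = -4*(-5)*(-1/389378) + 456954*(1/116715) = 20*(-1/389378) + 152318/38905 = -10/194689 + 152318/38905 = 29654250052/7574375545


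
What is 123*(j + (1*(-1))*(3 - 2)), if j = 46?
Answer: 5535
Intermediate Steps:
123*(j + (1*(-1))*(3 - 2)) = 123*(46 + (1*(-1))*(3 - 2)) = 123*(46 - 1*1) = 123*(46 - 1) = 123*45 = 5535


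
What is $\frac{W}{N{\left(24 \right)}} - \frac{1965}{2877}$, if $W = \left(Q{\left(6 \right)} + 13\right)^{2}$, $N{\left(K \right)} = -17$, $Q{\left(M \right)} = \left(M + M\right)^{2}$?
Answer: $- \frac{23649526}{16303} \approx -1450.6$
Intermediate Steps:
$Q{\left(M \right)} = 4 M^{2}$ ($Q{\left(M \right)} = \left(2 M\right)^{2} = 4 M^{2}$)
$W = 24649$ ($W = \left(4 \cdot 6^{2} + 13\right)^{2} = \left(4 \cdot 36 + 13\right)^{2} = \left(144 + 13\right)^{2} = 157^{2} = 24649$)
$\frac{W}{N{\left(24 \right)}} - \frac{1965}{2877} = \frac{24649}{-17} - \frac{1965}{2877} = 24649 \left(- \frac{1}{17}\right) - \frac{655}{959} = - \frac{24649}{17} - \frac{655}{959} = - \frac{23649526}{16303}$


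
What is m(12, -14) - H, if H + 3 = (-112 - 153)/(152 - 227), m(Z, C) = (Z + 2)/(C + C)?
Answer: -31/30 ≈ -1.0333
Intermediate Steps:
m(Z, C) = (2 + Z)/(2*C) (m(Z, C) = (2 + Z)/((2*C)) = (2 + Z)*(1/(2*C)) = (2 + Z)/(2*C))
H = 8/15 (H = -3 + (-112 - 153)/(152 - 227) = -3 - 265/(-75) = -3 - 265*(-1/75) = -3 + 53/15 = 8/15 ≈ 0.53333)
m(12, -14) - H = (½)*(2 + 12)/(-14) - 1*8/15 = (½)*(-1/14)*14 - 8/15 = -½ - 8/15 = -31/30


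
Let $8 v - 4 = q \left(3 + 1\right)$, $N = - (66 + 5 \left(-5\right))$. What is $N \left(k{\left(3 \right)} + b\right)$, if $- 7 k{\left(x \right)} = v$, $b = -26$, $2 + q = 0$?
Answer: $\frac{14883}{14} \approx 1063.1$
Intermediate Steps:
$q = -2$ ($q = -2 + 0 = -2$)
$N = -41$ ($N = - (66 - 25) = \left(-1\right) 41 = -41$)
$v = - \frac{1}{2}$ ($v = \frac{1}{2} + \frac{\left(-2\right) \left(3 + 1\right)}{8} = \frac{1}{2} + \frac{\left(-2\right) 4}{8} = \frac{1}{2} + \frac{1}{8} \left(-8\right) = \frac{1}{2} - 1 = - \frac{1}{2} \approx -0.5$)
$k{\left(x \right)} = \frac{1}{14}$ ($k{\left(x \right)} = \left(- \frac{1}{7}\right) \left(- \frac{1}{2}\right) = \frac{1}{14}$)
$N \left(k{\left(3 \right)} + b\right) = - 41 \left(\frac{1}{14} - 26\right) = \left(-41\right) \left(- \frac{363}{14}\right) = \frac{14883}{14}$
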